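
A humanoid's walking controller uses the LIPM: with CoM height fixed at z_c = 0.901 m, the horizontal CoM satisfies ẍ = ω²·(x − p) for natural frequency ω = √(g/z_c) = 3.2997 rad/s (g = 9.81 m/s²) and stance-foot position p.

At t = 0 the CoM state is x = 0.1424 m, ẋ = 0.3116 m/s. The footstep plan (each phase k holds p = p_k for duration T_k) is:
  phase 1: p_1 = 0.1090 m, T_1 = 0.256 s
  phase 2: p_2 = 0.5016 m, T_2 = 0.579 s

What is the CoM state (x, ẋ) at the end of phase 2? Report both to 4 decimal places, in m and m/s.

x = 0.1494, ẋ = -0.9577

phase 1: p=0.1090, T=0.256, ωT=0.844723, cosh=1.378505, sinh=0.948829; start (x,ẋ)=(0.142400, 0.311600) → end (x,ẋ)=(0.244643, 0.534113)
phase 2: p=0.5016, T=0.579, ωT=1.910526, cosh=3.452323, sinh=3.304321; start (x,ẋ)=(0.244643, 0.534113) → end (x,ẋ)=(0.149361, -0.957746)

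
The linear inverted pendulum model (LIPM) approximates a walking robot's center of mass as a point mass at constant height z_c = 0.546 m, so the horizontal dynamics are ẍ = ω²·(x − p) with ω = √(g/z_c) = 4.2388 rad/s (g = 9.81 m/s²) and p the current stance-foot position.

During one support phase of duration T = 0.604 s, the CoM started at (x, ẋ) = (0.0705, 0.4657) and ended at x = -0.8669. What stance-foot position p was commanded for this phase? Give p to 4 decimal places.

p = 0.3690

ωT = 4.2388·0.604 = 2.560235; cosh(ωT) = 6.508073, sinh(ωT) = 6.430787
x(T) = p + (x₀−p)·cosh(ωT) + (ẋ₀/ω)·sinh(ωT) ⇒ p·(1 − cosh) = x(T) − x₀·cosh − (ẋ₀/ω)·sinh
numerator   = -0.8669 − (0.0705)·6.508073 − (0.4657/4.2388)·6.430787 = -2.032244
denominator = 1 − 6.508073 = -5.508073
p = -2.032244 / -5.508073 = 0.3690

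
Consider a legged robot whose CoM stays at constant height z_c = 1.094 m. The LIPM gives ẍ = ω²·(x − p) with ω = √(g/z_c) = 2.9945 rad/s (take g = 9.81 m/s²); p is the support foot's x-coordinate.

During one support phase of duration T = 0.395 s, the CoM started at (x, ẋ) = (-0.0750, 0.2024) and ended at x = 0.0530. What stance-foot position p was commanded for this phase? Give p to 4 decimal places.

p = -0.1107

ωT = 2.9945·0.395 = 1.182827; cosh(ωT) = 1.785000, sinh(ωT) = 1.478589
x(T) = p + (x₀−p)·cosh(ωT) + (ẋ₀/ω)·sinh(ωT) ⇒ p·(1 − cosh) = x(T) − x₀·cosh − (ẋ₀/ω)·sinh
numerator   = 0.0530 − (-0.0750)·1.785000 − (0.2024/2.9945)·1.478589 = 0.086936
denominator = 1 − 1.785000 = -0.785000
p = 0.086936 / -0.785000 = -0.1107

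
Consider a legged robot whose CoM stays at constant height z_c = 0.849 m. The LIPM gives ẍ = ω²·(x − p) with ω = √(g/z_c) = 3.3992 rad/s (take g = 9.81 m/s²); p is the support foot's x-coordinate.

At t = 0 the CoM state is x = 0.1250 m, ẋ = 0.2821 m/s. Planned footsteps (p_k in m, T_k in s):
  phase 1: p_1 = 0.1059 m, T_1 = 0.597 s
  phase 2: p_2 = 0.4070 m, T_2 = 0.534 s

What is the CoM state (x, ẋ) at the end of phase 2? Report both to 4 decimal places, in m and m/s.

x = 1.8427, ẋ = 5.0515

phase 1: p=0.1059, T=0.597, ωT=2.029322, cosh=3.870177, sinh=3.738752; start (x,ẋ)=(0.125000, 0.282100) → end (x,ẋ)=(0.490100, 1.334514)
phase 2: p=0.4070, T=0.534, ωT=1.815173, cosh=3.152474, sinh=2.989664; start (x,ẋ)=(0.490100, 1.334514) → end (x,ẋ)=(1.842702, 5.051520)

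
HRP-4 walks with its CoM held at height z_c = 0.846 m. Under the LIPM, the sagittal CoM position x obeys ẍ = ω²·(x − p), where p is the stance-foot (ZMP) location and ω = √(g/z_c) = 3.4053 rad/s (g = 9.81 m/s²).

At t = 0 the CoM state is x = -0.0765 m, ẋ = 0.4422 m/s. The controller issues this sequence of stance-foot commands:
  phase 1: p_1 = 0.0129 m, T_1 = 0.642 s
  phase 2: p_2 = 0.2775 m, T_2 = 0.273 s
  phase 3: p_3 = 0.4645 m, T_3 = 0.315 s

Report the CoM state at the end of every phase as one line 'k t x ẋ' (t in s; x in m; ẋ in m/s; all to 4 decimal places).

phase 1: p=0.0129, T=0.642, ωT=2.186203, cosh=4.506845, sinh=4.394502; start (x,ẋ)=(-0.076500, 0.442200) → end (x,ẋ)=(0.180642, 0.655092)
phase 2: p=0.2775, T=0.273, ωT=0.929647, cosh=1.464154, sinh=1.069461; start (x,ẋ)=(0.180642, 0.655092) → end (x,ẋ)=(0.341422, 0.606415)
phase 3: p=0.4645, T=0.315, ωT=1.072669, cosh=1.632633, sinh=1.290539; start (x,ẋ)=(0.341422, 0.606415) → end (x,ẋ)=(0.493378, 0.449166)

1 0.6420 0.1806 0.6551
2 0.9150 0.3414 0.6064
3 1.2300 0.4934 0.4492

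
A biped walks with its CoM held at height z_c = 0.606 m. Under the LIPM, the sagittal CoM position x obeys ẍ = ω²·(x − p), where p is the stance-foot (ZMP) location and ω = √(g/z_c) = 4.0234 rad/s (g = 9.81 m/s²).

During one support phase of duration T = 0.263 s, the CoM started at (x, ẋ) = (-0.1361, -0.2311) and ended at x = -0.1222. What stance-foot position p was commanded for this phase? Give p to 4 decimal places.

p = -0.2772

ωT = 4.0234·0.263 = 1.058154; cosh(ωT) = 1.614072, sinh(ωT) = 1.266976
x(T) = p + (x₀−p)·cosh(ωT) + (ẋ₀/ω)·sinh(ωT) ⇒ p·(1 − cosh) = x(T) − x₀·cosh − (ẋ₀/ω)·sinh
numerator   = -0.1222 − (-0.1361)·1.614072 − (-0.2311/4.0234)·1.266976 = 0.170249
denominator = 1 − 1.614072 = -0.614072
p = 0.170249 / -0.614072 = -0.2772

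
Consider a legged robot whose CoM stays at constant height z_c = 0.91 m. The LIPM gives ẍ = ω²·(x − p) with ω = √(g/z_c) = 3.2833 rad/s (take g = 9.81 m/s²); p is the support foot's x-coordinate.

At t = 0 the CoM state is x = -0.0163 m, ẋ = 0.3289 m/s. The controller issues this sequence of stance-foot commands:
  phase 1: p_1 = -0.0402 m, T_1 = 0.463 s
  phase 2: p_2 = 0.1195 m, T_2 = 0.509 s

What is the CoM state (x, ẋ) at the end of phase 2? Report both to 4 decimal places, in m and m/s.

x = 1.1871, ẋ = 3.6140

phase 1: p=-0.0402, T=0.463, ωT=1.520168, cosh=2.395834, sinh=2.177159; start (x,ẋ)=(-0.016300, 0.328900) → end (x,ẋ)=(0.235154, 0.958833)
phase 2: p=0.1195, T=0.509, ωT=1.671200, cosh=2.753283, sinh=2.565262; start (x,ẋ)=(0.235154, 0.958833) → end (x,ẋ)=(1.187071, 3.614041)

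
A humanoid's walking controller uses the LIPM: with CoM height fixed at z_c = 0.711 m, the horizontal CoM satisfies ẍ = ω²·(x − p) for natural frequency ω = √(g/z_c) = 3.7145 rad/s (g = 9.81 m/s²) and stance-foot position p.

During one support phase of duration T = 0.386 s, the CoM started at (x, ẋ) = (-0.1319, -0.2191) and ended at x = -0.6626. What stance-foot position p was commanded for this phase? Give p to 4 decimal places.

p = 0.2084

ωT = 3.7145·0.386 = 1.433797; cosh(ωT) = 2.216499, sinh(ωT) = 1.978097
x(T) = p + (x₀−p)·cosh(ωT) + (ẋ₀/ω)·sinh(ωT) ⇒ p·(1 − cosh) = x(T) − x₀·cosh − (ẋ₀/ω)·sinh
numerator   = -0.6626 − (-0.1319)·2.216499 − (-0.2191/3.7145)·1.978097 = -0.253566
denominator = 1 − 2.216499 = -1.216499
p = -0.253566 / -1.216499 = 0.2084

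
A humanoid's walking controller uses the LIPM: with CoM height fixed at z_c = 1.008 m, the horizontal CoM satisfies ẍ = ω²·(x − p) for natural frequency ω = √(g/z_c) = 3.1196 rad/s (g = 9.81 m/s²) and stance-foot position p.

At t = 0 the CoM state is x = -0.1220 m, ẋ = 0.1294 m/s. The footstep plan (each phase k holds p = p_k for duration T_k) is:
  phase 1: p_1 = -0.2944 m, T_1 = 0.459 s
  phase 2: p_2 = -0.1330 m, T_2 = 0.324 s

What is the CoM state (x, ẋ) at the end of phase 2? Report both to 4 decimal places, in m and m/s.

x = 0.8518, ẋ = 3.2198

phase 1: p=-0.2944, T=0.459, ωT=1.431896, cosh=2.212743, sinh=1.973888; start (x,ẋ)=(-0.122000, 0.129400) → end (x,ẋ)=(0.168953, 1.347923)
phase 2: p=-0.1330, T=0.324, ωT=1.010750, cosh=1.555804, sinh=1.191858; start (x,ẋ)=(0.168953, 1.347923) → end (x,ẋ)=(0.851761, 3.219803)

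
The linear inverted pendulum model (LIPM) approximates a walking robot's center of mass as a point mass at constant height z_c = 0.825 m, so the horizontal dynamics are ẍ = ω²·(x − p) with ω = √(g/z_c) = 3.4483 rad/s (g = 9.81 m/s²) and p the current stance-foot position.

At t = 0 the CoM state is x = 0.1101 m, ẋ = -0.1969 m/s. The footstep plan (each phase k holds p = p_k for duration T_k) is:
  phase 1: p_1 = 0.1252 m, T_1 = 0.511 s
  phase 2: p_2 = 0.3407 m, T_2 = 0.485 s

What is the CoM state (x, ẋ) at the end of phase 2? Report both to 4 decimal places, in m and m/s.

x = -1.3723, ẋ = -5.7721

phase 1: p=0.1252, T=0.511, ωT=1.762081, cosh=2.998117, sinh=2.826430; start (x,ẋ)=(0.110100, -0.196900) → end (x,ẋ)=(-0.081462, -0.737500)
phase 2: p=0.3407, T=0.485, ωT=1.672426, cosh=2.756430, sinh=2.568639; start (x,ẋ)=(-0.081462, -0.737500) → end (x,ẋ)=(-1.372324, -5.772143)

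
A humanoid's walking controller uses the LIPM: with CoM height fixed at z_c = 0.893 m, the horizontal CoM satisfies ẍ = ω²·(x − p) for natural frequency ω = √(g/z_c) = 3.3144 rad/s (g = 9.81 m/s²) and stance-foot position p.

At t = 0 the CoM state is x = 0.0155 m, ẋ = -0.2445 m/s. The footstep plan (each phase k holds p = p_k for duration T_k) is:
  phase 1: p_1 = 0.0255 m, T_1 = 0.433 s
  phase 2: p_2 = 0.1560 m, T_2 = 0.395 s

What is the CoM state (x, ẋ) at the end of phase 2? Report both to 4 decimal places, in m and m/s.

x = -0.7527, ẋ = -2.9085

phase 1: p=0.0255, T=0.433, ωT=1.435135, cosh=2.219148, sinh=1.981065; start (x,ẋ)=(0.015500, -0.244500) → end (x,ẋ)=(-0.142833, -0.608242)
phase 2: p=0.1560, T=0.395, ωT=1.309188, cosh=1.986602, sinh=1.716563; start (x,ẋ)=(-0.142833, -0.608242) → end (x,ẋ)=(-0.752677, -2.908507)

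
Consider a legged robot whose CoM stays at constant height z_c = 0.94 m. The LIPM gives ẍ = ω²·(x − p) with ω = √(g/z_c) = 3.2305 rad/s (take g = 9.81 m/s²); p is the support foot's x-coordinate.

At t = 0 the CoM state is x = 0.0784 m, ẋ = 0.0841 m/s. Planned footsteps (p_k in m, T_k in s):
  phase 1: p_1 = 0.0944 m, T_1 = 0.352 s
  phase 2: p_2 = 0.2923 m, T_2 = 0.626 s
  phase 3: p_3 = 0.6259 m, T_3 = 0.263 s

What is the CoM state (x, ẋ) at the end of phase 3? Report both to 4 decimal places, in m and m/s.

phase 1: p=0.0944, T=0.352, ωT=1.137136, cosh=1.719281, sinh=1.398545; start (x,ẋ)=(0.078400, 0.084100) → end (x,ẋ)=(0.103300, 0.072304)
phase 2: p=0.2923, T=0.626, ωT=2.022293, cosh=3.843991, sinh=3.711639; start (x,ẋ)=(0.103300, 0.072304) → end (x,ẋ)=(-0.351142, -1.988261)
phase 3: p=0.6259, T=0.263, ωT=0.849622, cosh=1.383169, sinh=0.955592; start (x,ẋ)=(-0.351142, -1.988261) → end (x,ẋ)=(-1.313649, -5.766270)

x = -1.3136, ẋ = -5.7663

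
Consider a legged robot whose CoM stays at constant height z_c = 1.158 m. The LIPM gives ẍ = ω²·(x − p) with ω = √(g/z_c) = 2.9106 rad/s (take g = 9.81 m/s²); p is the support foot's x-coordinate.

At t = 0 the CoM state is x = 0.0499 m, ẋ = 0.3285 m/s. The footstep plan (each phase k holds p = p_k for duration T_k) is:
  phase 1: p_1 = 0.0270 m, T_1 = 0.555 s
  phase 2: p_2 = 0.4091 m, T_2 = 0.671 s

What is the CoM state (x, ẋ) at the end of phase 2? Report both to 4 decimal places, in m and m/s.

x = 1.4409, ẋ = 3.1683

phase 1: p=0.0270, T=0.555, ωT=1.615383, cosh=2.614314, sinh=2.415500; start (x,ẋ)=(0.049900, 0.328500) → end (x,ẋ)=(0.359489, 1.019802)
phase 2: p=0.4091, T=0.671, ωT=1.953013, cosh=3.595870, sinh=3.454024; start (x,ẋ)=(0.359489, 1.019802) → end (x,ẋ)=(1.440910, 3.168323)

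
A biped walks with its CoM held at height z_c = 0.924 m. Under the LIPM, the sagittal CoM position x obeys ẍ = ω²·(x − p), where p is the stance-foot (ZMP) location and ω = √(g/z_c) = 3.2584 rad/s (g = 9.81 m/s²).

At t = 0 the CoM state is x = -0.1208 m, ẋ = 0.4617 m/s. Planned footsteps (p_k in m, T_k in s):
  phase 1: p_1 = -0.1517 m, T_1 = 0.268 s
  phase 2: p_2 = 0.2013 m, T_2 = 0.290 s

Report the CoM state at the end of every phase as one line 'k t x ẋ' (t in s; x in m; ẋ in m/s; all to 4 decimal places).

phase 1: p=-0.1517, T=0.268, ωT=0.873251, cosh=1.406138, sinh=0.988546; start (x,ẋ)=(-0.120800, 0.461700) → end (x,ẋ)=(0.031822, 0.748745)
phase 2: p=0.2013, T=0.290, ωT=0.944936, cosh=1.480677, sinh=1.091972; start (x,ẋ)=(0.031822, 0.748745) → end (x,ẋ)=(0.201281, 0.505633)

1 0.2680 0.0318 0.7487
2 0.5580 0.2013 0.5056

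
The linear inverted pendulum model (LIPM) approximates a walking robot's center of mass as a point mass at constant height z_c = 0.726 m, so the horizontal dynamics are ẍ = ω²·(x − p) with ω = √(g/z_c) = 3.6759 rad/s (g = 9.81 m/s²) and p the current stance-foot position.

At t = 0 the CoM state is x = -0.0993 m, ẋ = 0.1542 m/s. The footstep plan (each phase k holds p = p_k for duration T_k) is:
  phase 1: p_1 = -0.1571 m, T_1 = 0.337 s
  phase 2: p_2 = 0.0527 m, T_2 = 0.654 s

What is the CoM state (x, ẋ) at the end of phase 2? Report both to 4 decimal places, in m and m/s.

phase 1: p=-0.1571, T=0.337, ωT=1.238778, cosh=1.870566, sinh=1.580828; start (x,ẋ)=(-0.099300, 0.154200) → end (x,ẋ)=(0.017333, 0.624315)
phase 2: p=0.0527, T=0.654, ωT=2.404039, cosh=5.579068, sinh=5.488716; start (x,ẋ)=(0.017333, 0.624315) → end (x,ẋ)=(0.787588, 2.769528)

x = 0.7876, ẋ = 2.7695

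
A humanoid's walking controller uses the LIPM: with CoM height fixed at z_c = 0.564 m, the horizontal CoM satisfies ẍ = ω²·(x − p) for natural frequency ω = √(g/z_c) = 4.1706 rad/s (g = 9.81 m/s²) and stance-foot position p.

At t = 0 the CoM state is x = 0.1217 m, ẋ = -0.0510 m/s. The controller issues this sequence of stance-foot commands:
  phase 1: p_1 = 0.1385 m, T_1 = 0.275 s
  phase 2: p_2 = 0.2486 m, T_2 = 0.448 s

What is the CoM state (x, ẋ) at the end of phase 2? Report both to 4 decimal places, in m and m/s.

phase 1: p=0.1385, T=0.275, ωT=1.146915, cosh=1.733040, sinh=1.415425; start (x,ẋ)=(0.121700, -0.051000) → end (x,ẋ)=(0.092076, -0.187558)
phase 2: p=0.2486, T=0.448, ωT=1.868429, cosh=3.316238, sinh=3.161872; start (x,ẋ)=(0.092076, -0.187558) → end (x,ẋ)=(-0.412664, -2.686049)

x = -0.4127, ẋ = -2.6860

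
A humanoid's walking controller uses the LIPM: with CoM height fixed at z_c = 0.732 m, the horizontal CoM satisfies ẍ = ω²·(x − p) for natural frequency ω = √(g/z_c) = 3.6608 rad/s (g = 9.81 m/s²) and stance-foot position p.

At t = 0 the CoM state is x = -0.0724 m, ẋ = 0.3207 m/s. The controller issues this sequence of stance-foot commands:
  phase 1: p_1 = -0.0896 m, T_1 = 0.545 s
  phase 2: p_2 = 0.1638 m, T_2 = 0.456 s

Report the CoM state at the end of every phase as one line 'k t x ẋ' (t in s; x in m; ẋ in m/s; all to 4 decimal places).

phase 1: p=-0.0896, T=0.545, ωT=1.995136, cosh=3.744599, sinh=3.608604; start (x,ẋ)=(-0.072400, 0.320700) → end (x,ẋ)=(0.290935, 1.428111)
phase 2: p=0.1638, T=0.456, ωT=1.669325, cosh=2.748478, sinh=2.560104; start (x,ẋ)=(0.290935, 1.428111) → end (x,ẋ)=(1.511946, 5.116642)

1 0.5450 0.2909 1.4281
2 1.0010 1.5119 5.1166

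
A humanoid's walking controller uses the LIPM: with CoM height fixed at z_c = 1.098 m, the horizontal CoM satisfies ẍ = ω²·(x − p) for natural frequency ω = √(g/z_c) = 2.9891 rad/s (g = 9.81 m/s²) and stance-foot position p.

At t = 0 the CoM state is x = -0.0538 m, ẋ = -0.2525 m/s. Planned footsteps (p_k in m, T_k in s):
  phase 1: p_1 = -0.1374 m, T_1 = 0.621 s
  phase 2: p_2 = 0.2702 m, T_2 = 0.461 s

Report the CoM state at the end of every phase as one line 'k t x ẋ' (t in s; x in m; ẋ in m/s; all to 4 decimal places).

phase 1: p=-0.1374, T=0.621, ωT=1.856231, cosh=3.277916, sinh=3.121656; start (x,ẋ)=(-0.053800, -0.252500) → end (x,ẋ)=(-0.127064, -0.047607)
phase 2: p=0.2702, T=0.461, ωT=1.377975, cosh=2.109475, sinh=1.857386; start (x,ẋ)=(-0.127064, -0.047607) → end (x,ẋ)=(-0.597400, -2.305999)

1 0.6210 -0.1271 -0.0476
2 1.0820 -0.5974 -2.3060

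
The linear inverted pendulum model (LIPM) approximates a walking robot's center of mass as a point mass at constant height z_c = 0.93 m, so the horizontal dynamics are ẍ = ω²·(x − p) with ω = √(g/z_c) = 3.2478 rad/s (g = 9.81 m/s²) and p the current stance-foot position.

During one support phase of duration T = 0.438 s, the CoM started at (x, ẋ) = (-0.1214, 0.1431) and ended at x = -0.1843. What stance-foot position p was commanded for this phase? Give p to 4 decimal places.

p = 0.0033

ωT = 3.2478·0.438 = 1.422536; cosh(ωT) = 2.194364, sinh(ωT) = 1.953263
x(T) = p + (x₀−p)·cosh(ωT) + (ẋ₀/ω)·sinh(ωT) ⇒ p·(1 − cosh) = x(T) − x₀·cosh − (ẋ₀/ω)·sinh
numerator   = -0.1843 − (-0.1214)·2.194364 − (0.1431/3.2478)·1.953263 = -0.003966
denominator = 1 − 2.194364 = -1.194364
p = -0.003966 / -1.194364 = 0.0033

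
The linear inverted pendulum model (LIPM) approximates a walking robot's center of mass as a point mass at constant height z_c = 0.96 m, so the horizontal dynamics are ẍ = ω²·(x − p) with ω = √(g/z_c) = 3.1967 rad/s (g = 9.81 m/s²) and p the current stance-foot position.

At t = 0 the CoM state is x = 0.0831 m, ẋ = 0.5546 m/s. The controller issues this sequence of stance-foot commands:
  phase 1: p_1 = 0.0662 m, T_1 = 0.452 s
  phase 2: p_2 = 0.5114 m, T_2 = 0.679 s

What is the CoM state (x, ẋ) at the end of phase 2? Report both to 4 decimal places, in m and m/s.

phase 1: p=0.0662, T=0.452, ωT=1.444908, cosh=2.238616, sinh=2.002848; start (x,ẋ)=(0.083100, 0.554600) → end (x,ẋ)=(0.451510, 1.349739)
phase 2: p=0.5114, T=0.679, ωT=2.170559, cosh=4.438649, sinh=4.324535; start (x,ẋ)=(0.451510, 1.349739) → end (x,ẋ)=(2.071510, 5.163075)

x = 2.0715, ẋ = 5.1631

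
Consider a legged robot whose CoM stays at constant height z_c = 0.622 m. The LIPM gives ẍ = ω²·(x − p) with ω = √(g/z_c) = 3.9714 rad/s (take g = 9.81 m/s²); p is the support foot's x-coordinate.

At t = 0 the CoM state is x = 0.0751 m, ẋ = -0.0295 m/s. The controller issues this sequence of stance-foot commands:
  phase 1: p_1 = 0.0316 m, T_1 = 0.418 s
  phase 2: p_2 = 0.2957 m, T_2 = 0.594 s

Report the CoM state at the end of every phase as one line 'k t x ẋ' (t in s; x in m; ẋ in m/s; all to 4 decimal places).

1 0.4180 0.1313 0.3575
2 1.0120 -0.1098 -1.5149

phase 1: p=0.0316, T=0.418, ωT=1.660045, cosh=2.724839, sinh=2.534709; start (x,ẋ)=(0.075100, -0.029500) → end (x,ẋ)=(0.131302, 0.357503)
phase 2: p=0.2957, T=0.594, ωT=2.359012, cosh=5.337501, sinh=5.242987; start (x,ẋ)=(0.131302, 0.357503) → end (x,ẋ)=(-0.109802, -1.514913)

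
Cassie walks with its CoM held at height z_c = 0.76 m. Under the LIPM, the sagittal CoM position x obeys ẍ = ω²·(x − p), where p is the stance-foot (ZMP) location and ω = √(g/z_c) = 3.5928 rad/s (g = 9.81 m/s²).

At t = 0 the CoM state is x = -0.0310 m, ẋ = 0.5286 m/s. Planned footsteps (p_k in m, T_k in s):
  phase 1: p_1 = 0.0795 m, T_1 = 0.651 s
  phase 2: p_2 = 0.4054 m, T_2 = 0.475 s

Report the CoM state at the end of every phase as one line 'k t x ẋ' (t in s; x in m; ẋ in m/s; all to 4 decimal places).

phase 1: p=0.0795, T=0.651, ωT=2.338913, cosh=5.233194, sinh=5.136762; start (x,ẋ)=(-0.031000, 0.528600) → end (x,ẋ)=(0.256991, 0.726949)
phase 2: p=0.4054, T=0.475, ωT=1.706580, cosh=2.845785, sinh=2.664300; start (x,ẋ)=(0.256991, 0.726949) → end (x,ẋ)=(0.522142, 0.648131)

1 0.6510 0.2570 0.7269
2 1.1260 0.5221 0.6481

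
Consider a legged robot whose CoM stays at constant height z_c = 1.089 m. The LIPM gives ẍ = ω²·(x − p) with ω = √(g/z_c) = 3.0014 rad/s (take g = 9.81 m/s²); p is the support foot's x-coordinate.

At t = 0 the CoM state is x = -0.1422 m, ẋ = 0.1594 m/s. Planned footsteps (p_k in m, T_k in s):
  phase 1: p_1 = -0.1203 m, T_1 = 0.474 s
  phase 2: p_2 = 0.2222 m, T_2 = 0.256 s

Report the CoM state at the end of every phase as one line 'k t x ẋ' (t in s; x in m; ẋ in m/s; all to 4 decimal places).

1 0.4740 -0.0646 0.2214
2 0.7300 -0.0911 -0.4384

phase 1: p=-0.1203, T=0.474, ωT=1.422664, cosh=2.194613, sinh=1.953542; start (x,ẋ)=(-0.142200, 0.159400) → end (x,ẋ)=(-0.064612, 0.221414)
phase 2: p=0.2222, T=0.256, ωT=0.768358, cosh=1.309999, sinh=0.846225; start (x,ẋ)=(-0.064612, 0.221414) → end (x,ẋ)=(-0.091098, -0.438411)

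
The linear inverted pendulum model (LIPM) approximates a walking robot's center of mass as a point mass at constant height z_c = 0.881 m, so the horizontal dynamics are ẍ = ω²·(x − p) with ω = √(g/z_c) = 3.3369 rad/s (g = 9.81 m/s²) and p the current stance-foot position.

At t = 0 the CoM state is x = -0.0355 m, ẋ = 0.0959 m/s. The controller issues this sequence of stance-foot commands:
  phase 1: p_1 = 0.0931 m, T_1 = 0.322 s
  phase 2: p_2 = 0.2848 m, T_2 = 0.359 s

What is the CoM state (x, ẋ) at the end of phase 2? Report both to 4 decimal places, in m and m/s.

phase 1: p=0.0931, T=0.322, ωT=1.074482, cosh=1.634975, sinh=1.293500; start (x,ẋ)=(-0.035500, 0.095900) → end (x,ẋ)=(-0.079984, -0.398280)
phase 2: p=0.2848, T=0.359, ωT=1.197947, cosh=1.807561, sinh=1.505747; start (x,ẋ)=(-0.079984, -0.398280) → end (x,ẋ)=(-0.554289, -2.552780)

x = -0.5543, ẋ = -2.5528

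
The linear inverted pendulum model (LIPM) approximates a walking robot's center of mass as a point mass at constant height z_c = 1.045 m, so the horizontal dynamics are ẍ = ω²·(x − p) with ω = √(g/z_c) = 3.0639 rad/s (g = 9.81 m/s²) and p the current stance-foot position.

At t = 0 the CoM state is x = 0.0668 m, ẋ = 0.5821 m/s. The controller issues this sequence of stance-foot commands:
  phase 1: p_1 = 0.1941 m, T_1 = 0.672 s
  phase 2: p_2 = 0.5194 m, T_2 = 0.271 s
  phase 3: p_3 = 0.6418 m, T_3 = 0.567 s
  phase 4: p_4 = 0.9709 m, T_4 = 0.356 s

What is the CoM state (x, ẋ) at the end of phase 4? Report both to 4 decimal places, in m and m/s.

x = 2.6029, ẋ = 5.3900

phase 1: p=0.1941, T=0.672, ωT=2.058941, cosh=3.982626, sinh=3.855037; start (x,ẋ)=(0.066800, 0.582100) → end (x,ẋ)=(0.419517, 0.814689)
phase 2: p=0.5194, T=0.271, ωT=0.830317, cosh=1.364978, sinh=0.929067; start (x,ẋ)=(0.419517, 0.814689) → end (x,ẋ)=(0.630101, 0.827710)
phase 3: p=0.6418, T=0.567, ωT=1.737231, cosh=2.928799, sinh=2.752792; start (x,ẋ)=(0.630101, 0.827710) → end (x,ẋ)=(1.351199, 2.325520)
phase 4: p=0.9709, T=0.356, ωT=1.090748, cosh=1.656233, sinh=1.320268; start (x,ẋ)=(1.351199, 2.325520) → end (x,ẋ)=(2.602856, 5.389977)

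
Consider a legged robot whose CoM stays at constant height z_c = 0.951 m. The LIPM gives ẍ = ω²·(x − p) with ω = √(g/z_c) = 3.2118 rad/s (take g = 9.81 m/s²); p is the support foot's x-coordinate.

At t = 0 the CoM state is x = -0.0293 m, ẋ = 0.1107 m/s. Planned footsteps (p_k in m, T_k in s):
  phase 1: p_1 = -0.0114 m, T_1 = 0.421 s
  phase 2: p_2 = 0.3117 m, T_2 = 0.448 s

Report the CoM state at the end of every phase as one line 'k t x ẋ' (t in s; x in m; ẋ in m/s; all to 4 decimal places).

phase 1: p=-0.0114, T=0.421, ωT=1.352168, cosh=2.062238, sinh=1.803559; start (x,ẋ)=(-0.029300, 0.110700) → end (x,ẋ)=(0.013849, 0.124601)
phase 2: p=0.3117, T=0.448, ωT=1.438886, cosh=2.226595, sinh=1.989403; start (x,ẋ)=(0.013849, 0.124601) → end (x,ẋ)=(-0.274316, -1.625705)

1 0.4210 0.0138 0.1246
2 0.8690 -0.2743 -1.6257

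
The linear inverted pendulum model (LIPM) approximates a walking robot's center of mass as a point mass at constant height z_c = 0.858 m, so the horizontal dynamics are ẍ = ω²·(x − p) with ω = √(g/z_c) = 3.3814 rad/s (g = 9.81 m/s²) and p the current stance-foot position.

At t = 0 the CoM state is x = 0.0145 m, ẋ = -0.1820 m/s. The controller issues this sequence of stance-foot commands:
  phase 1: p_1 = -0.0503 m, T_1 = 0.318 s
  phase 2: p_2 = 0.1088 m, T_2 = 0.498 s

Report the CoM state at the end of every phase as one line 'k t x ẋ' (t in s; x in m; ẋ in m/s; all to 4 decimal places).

phase 1: p=-0.0503, T=0.318, ωT=1.075285, cosh=1.636015, sinh=1.294814; start (x,ẋ)=(0.014500, -0.182000) → end (x,ẋ)=(-0.013978, -0.014042)
phase 2: p=0.1088, T=0.498, ωT=1.683937, cosh=2.786182, sinh=2.600541; start (x,ẋ)=(-0.013978, -0.014042) → end (x,ẋ)=(-0.244081, -1.118769)

1 0.3180 -0.0140 -0.0140
2 0.8160 -0.2441 -1.1188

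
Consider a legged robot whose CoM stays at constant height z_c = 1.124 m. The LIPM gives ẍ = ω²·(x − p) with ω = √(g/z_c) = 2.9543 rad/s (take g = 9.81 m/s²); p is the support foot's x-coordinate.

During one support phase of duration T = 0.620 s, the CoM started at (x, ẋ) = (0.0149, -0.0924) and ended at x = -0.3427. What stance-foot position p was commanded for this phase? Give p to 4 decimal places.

p = 0.1341

ωT = 2.9543·0.620 = 1.831666; cosh(ωT) = 3.202214, sinh(ωT) = 3.042067
x(T) = p + (x₀−p)·cosh(ωT) + (ẋ₀/ω)·sinh(ωT) ⇒ p·(1 − cosh) = x(T) − x₀·cosh − (ẋ₀/ω)·sinh
numerator   = -0.3427 − (0.0149)·3.202214 − (-0.0924/2.9543)·3.042067 = -0.295268
denominator = 1 − 3.202214 = -2.202214
p = -0.295268 / -2.202214 = 0.1341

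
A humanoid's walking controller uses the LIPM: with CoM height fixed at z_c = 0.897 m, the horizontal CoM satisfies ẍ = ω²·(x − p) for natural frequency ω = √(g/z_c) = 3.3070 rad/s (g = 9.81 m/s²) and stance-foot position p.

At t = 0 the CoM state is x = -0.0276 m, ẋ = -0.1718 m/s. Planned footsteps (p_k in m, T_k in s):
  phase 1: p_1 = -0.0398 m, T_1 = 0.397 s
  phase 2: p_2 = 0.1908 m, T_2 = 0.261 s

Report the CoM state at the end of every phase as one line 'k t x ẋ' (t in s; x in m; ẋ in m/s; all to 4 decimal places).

phase 1: p=-0.0398, T=0.397, ωT=1.312879, cosh=1.992952, sinh=1.723907; start (x,ẋ)=(-0.027600, -0.171800) → end (x,ẋ)=(-0.105044, -0.272837)
phase 2: p=0.1908, T=0.261, ωT=0.863127, cosh=1.396201, sinh=0.974360; start (x,ẋ)=(-0.105044, -0.272837) → end (x,ẋ)=(-0.302645, -1.334206)

1 0.3970 -0.1050 -0.2728
2 0.6580 -0.3026 -1.3342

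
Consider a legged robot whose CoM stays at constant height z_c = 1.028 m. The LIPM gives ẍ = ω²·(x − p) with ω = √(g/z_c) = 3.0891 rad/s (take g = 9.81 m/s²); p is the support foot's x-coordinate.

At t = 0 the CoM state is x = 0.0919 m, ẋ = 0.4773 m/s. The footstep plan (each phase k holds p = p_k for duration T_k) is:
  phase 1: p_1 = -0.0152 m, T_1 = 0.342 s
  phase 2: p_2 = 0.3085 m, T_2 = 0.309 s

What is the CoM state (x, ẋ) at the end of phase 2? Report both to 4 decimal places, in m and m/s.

x = 0.7998, ẋ = 1.9224

phase 1: p=-0.0152, T=0.342, ωT=1.056472, cosh=1.611943, sinh=1.264263; start (x,ẋ)=(0.091900, 0.477300) → end (x,ẋ)=(0.352782, 1.187653)
phase 2: p=0.3085, T=0.309, ωT=0.954532, cosh=1.491223, sinh=1.106231; start (x,ẋ)=(0.352782, 1.187653) → end (x,ẋ)=(0.799842, 1.922377)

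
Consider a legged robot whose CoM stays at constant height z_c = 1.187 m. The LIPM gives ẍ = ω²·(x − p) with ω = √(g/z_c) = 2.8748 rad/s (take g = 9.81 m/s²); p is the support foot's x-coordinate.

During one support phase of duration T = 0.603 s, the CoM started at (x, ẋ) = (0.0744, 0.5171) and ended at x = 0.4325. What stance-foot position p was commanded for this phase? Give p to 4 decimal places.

p = 0.1448

ωT = 2.8748·0.603 = 1.733504; cosh(ωT) = 2.918560, sinh(ωT) = 2.741896
x(T) = p + (x₀−p)·cosh(ωT) + (ẋ₀/ω)·sinh(ωT) ⇒ p·(1 − cosh) = x(T) − x₀·cosh − (ẋ₀/ω)·sinh
numerator   = 0.4325 − (0.0744)·2.918560 − (0.5171/2.8748)·2.741896 = -0.277835
denominator = 1 − 2.918560 = -1.918560
p = -0.277835 / -1.918560 = 0.1448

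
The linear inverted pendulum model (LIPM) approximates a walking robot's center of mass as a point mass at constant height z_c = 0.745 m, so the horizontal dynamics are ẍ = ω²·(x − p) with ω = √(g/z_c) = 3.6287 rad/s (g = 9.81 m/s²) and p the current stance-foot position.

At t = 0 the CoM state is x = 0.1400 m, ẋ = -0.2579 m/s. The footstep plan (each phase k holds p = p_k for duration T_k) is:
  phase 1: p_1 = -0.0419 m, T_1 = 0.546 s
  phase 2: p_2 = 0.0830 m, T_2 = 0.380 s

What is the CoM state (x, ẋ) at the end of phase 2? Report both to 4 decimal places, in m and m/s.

phase 1: p=-0.0419, T=0.546, ωT=1.981270, cosh=3.694921, sinh=3.557027; start (x,ẋ)=(0.140000, -0.257900) → end (x,ẋ)=(0.377400, 1.394933)
phase 2: p=0.0830, T=0.380, ωT=1.378906, cosh=2.111205, sinh=1.859351; start (x,ẋ)=(0.377400, 1.394933) → end (x,ẋ)=(1.419305, 4.931315)

x = 1.4193, ẋ = 4.9313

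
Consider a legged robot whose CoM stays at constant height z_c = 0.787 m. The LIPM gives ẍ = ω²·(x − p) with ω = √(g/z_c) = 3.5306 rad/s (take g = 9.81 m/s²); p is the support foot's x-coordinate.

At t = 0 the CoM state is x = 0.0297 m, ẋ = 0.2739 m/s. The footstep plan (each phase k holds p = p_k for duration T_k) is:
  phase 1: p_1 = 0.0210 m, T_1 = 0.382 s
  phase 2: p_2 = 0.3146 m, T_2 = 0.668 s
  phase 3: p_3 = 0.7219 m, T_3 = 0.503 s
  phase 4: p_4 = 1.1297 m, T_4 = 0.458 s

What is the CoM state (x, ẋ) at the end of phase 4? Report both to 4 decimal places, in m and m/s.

phase 1: p=0.0210, T=0.382, ωT=1.348689, cosh=2.055976, sinh=1.796396; start (x,ẋ)=(0.029700, 0.273900) → end (x,ẋ)=(0.178249, 0.618310)
phase 2: p=0.3146, T=0.668, ωT=2.358441, cosh=5.334509, sinh=5.239942; start (x,ẋ)=(0.178249, 0.618310) → end (x,ẋ)=(0.504902, 0.775878)
phase 3: p=0.7219, T=0.503, ωT=1.775892, cosh=3.037439, sinh=2.868106; start (x,ẋ)=(0.504902, 0.775878) → end (x,ẋ)=(0.693072, 0.159332)
phase 4: p=1.1297, T=0.458, ωT=1.617015, cosh=2.618259, sinh=2.419769; start (x,ẋ)=(0.693072, 0.159332) → end (x,ẋ)=(0.095695, -3.313046)

x = 0.0957, ẋ = -3.3130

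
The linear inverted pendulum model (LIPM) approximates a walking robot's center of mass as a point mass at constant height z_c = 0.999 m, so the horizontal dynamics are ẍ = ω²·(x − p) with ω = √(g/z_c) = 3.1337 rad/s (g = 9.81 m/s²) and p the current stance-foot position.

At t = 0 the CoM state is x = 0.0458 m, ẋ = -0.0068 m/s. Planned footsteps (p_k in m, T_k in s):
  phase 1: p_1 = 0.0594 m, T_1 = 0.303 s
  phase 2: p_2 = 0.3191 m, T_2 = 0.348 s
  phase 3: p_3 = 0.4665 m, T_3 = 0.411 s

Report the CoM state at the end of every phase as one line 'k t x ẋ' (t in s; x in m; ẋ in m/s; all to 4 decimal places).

1 0.3030 0.0368 -0.0569
2 0.6510 -0.1723 -1.2619
3 1.0620 -1.4540 -5.8141

phase 1: p=0.0594, T=0.303, ωT=0.949511, cosh=1.485688, sinh=1.098758; start (x,ẋ)=(0.045800, -0.006800) → end (x,ẋ)=(0.036810, -0.056930)
phase 2: p=0.3191, T=0.348, ωT=1.090528, cosh=1.655941, sinh=1.319902; start (x,ẋ)=(0.036810, -0.056930) → end (x,ẋ)=(-0.172334, -1.261873)
phase 3: p=0.4665, T=0.411, ωT=1.287951, cosh=1.950592, sinh=1.674757; start (x,ẋ)=(-0.172334, -1.261873) → end (x,ẋ)=(-1.453992, -5.814117)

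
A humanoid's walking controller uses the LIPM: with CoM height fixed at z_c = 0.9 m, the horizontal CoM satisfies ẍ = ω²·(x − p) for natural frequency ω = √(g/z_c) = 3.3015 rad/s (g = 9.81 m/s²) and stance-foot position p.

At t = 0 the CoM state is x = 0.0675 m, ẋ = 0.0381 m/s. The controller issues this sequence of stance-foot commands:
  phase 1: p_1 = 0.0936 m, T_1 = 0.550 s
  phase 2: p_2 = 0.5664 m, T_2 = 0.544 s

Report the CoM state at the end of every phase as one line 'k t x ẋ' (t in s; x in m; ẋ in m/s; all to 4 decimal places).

phase 1: p=0.0936, T=0.550, ωT=1.815825, cosh=3.154424, sinh=2.991721; start (x,ẋ)=(0.067500, 0.038100) → end (x,ẋ)=(0.045795, -0.137610)
phase 2: p=0.5664, T=0.544, ωT=1.796016, cosh=3.095776, sinh=2.929817; start (x,ẋ)=(0.045795, -0.137610) → end (x,ẋ)=(-1.167396, -5.461719)

1 0.5500 0.0458 -0.1376
2 1.0940 -1.1674 -5.4617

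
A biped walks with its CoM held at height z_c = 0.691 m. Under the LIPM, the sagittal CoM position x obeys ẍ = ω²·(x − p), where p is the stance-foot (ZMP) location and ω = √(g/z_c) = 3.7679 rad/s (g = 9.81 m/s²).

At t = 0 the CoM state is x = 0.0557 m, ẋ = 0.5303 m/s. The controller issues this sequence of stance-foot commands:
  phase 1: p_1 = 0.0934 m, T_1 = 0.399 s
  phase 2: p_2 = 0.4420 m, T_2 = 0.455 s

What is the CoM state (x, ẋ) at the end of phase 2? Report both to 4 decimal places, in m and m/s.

phase 1: p=0.0934, T=0.399, ωT=1.503392, cosh=2.359646, sinh=2.137271; start (x,ẋ)=(0.055700, 0.530300) → end (x,ẋ)=(0.305244, 0.947721)
phase 2: p=0.4420, T=0.455, ωT=1.714395, cosh=2.866692, sinh=2.686620; start (x,ẋ)=(0.305244, 0.947721) → end (x,ẋ)=(0.725715, 1.332458)

x = 0.7257, ẋ = 1.3325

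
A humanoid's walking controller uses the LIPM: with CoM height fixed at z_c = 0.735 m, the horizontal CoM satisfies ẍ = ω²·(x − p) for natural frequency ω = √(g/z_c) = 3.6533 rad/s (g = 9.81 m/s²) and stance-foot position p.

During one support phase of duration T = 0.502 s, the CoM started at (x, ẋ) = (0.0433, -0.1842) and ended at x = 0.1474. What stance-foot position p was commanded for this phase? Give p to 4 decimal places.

p = -0.0734

ωT = 3.6533·0.502 = 1.833957; cosh(ωT) = 3.209190, sinh(ωT) = 3.049410
x(T) = p + (x₀−p)·cosh(ωT) + (ẋ₀/ω)·sinh(ωT) ⇒ p·(1 − cosh) = x(T) − x₀·cosh − (ẋ₀/ω)·sinh
numerator   = 0.1474 − (0.0433)·3.209190 − (-0.1842/3.6533)·3.049410 = 0.162194
denominator = 1 − 3.209190 = -2.209190
p = 0.162194 / -2.209190 = -0.0734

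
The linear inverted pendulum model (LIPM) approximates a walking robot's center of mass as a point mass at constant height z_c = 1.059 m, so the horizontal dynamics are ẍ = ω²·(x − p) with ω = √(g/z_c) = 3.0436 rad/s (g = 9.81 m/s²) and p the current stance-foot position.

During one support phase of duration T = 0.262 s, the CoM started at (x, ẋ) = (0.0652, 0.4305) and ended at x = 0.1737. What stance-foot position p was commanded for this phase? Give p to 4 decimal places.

p = 0.1148

ωT = 3.0436·0.262 = 0.797423; cosh(ωT) = 1.335151, sinh(ωT) = 0.884663
x(T) = p + (x₀−p)·cosh(ωT) + (ẋ₀/ω)·sinh(ωT) ⇒ p·(1 − cosh) = x(T) − x₀·cosh − (ẋ₀/ω)·sinh
numerator   = 0.1737 − (0.0652)·1.335151 − (0.4305/3.0436)·0.884663 = -0.038482
denominator = 1 − 1.335151 = -0.335151
p = -0.038482 / -0.335151 = 0.1148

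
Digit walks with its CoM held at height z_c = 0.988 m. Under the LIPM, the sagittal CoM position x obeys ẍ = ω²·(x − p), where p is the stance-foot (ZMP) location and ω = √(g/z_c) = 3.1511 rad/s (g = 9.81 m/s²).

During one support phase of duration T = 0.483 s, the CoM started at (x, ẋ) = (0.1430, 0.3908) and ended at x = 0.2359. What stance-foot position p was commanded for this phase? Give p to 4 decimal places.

ωT = 3.1511·0.483 = 1.521981; cosh(ωT) = 2.399786, sinh(ωT) = 2.181507
x(T) = p + (x₀−p)·cosh(ωT) + (ẋ₀/ω)·sinh(ωT) ⇒ p·(1 − cosh) = x(T) − x₀·cosh − (ẋ₀/ω)·sinh
numerator   = 0.2359 − (0.1430)·2.399786 − (0.3908/3.1511)·2.181507 = -0.377820
denominator = 1 − 2.399786 = -1.399786
p = -0.377820 / -1.399786 = 0.2699

p = 0.2699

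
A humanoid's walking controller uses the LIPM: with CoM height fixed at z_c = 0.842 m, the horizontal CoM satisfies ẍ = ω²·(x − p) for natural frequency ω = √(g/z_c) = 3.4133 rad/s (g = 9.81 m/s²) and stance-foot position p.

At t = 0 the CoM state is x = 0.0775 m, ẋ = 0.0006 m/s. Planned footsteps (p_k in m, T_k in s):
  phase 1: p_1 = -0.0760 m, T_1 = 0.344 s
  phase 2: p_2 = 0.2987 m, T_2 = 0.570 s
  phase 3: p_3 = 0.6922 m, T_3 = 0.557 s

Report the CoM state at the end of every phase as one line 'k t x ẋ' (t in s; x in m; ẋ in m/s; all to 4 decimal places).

phase 1: p=-0.0760, T=0.344, ωT=1.174175, cosh=1.772274, sinh=1.463200; start (x,ẋ)=(0.077500, 0.000600) → end (x,ẋ)=(0.196301, 0.767694)
phase 2: p=0.2987, T=0.570, ωT=1.945581, cosh=3.570300, sinh=3.427396; start (x,ẋ)=(0.196301, 0.767694) → end (x,ẋ)=(0.703970, 1.542964)
phase 3: p=0.6922, T=0.557, ωT=1.901208, cosh=3.421682, sinh=3.272294; start (x,ẋ)=(0.703970, 1.542964) → end (x,ẋ)=(2.211697, 5.410999)

1 0.3440 0.1963 0.7677
2 0.9140 0.7040 1.5430
3 1.4710 2.2117 5.4110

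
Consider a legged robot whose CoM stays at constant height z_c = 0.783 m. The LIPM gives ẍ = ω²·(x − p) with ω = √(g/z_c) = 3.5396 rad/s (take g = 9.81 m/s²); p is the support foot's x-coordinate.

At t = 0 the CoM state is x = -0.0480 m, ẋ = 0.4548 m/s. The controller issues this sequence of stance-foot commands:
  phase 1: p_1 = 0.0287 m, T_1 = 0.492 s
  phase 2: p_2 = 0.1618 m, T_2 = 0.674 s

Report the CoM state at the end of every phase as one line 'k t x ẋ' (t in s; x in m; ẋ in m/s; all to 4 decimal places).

1 0.4920 0.1585 0.5866
2 1.1660 1.0364 3.1507

phase 1: p=0.0287, T=0.492, ωT=1.741483, cosh=2.940530, sinh=2.765270; start (x,ẋ)=(-0.048000, 0.454800) → end (x,ẋ)=(0.158468, 0.586617)
phase 2: p=0.1618, T=0.674, ωT=2.385690, cosh=5.479294, sinh=5.387268; start (x,ẋ)=(0.158468, 0.586617) → end (x,ẋ)=(1.036376, 3.150719)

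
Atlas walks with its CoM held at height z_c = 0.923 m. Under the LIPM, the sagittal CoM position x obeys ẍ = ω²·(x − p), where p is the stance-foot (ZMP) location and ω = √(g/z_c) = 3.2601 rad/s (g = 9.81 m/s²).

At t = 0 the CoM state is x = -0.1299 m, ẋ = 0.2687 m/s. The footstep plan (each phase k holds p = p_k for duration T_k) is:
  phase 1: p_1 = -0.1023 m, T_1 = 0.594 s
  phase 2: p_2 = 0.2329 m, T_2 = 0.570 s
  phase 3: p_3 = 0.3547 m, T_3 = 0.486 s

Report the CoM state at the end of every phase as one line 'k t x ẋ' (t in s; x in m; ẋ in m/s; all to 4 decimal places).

phase 1: p=-0.1023, T=0.594, ωT=1.936499, cosh=3.539321, sinh=3.395113; start (x,ẋ)=(-0.129900, 0.268700) → end (x,ẋ)=(0.079843, 0.645527)
phase 2: p=0.2329, T=0.570, ωT=1.858257, cosh=3.284247, sinh=3.128303; start (x,ẋ)=(0.079843, 0.645527) → end (x,ẋ)=(0.349652, 0.559104)
phase 3: p=0.3547, T=0.486, ωT=1.584409, cosh=2.540738, sinh=2.335669; start (x,ẋ)=(0.349652, 0.559104) → end (x,ẋ)=(0.742440, 1.382100)

1 0.5940 0.0798 0.6455
2 1.1640 0.3497 0.5591
3 1.6500 0.7424 1.3821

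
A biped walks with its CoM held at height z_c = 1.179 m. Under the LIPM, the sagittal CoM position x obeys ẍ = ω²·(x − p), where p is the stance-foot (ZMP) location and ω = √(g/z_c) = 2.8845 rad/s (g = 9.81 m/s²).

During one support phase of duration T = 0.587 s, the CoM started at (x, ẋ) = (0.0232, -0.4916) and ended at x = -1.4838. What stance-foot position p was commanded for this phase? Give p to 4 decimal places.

p = 0.6084

ωT = 2.8845·0.587 = 1.693202; cosh(ωT) = 2.810394, sinh(ωT) = 2.626465
x(T) = p + (x₀−p)·cosh(ωT) + (ẋ₀/ω)·sinh(ωT) ⇒ p·(1 − cosh) = x(T) − x₀·cosh − (ẋ₀/ω)·sinh
numerator   = -1.4838 − (0.0232)·2.810394 − (-0.4916/2.8845)·2.626465 = -1.101378
denominator = 1 − 2.810394 = -1.810394
p = -1.101378 / -1.810394 = 0.6084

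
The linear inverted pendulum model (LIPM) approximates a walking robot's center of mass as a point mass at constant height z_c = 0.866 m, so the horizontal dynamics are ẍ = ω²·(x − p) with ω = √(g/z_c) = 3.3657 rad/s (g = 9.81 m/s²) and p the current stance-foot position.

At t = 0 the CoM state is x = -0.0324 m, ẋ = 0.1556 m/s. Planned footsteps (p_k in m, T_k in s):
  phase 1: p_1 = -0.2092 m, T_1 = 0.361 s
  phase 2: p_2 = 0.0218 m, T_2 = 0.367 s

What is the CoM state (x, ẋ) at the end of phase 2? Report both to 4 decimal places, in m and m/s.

x = 0.8892, ẋ = 3.1076

phase 1: p=-0.2092, T=0.361, ωT=1.215018, cosh=1.833529, sinh=1.536824; start (x,ẋ)=(-0.032400, 0.155600) → end (x,ẋ)=(0.186017, 1.199793)
phase 2: p=0.0218, T=0.367, ωT=1.235212, cosh=1.864940, sinh=1.574167; start (x,ẋ)=(0.186017, 1.199793) → end (x,ẋ)=(0.889209, 3.107593)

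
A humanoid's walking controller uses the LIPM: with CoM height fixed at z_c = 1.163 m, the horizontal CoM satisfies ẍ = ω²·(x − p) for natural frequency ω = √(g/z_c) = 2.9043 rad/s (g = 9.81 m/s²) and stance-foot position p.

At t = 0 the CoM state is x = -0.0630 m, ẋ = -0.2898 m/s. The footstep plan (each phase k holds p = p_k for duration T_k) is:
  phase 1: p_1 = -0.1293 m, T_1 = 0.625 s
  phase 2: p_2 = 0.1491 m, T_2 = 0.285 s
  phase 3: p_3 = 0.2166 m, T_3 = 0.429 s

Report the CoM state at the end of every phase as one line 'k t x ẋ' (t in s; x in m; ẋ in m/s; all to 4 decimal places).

phase 1: p=-0.1293, T=0.625, ωT=1.815187, cosh=3.152518, sinh=2.989710; start (x,ẋ)=(-0.063000, -0.289800) → end (x,ẋ)=(-0.218611, -0.337916)
phase 2: p=0.1491, T=0.285, ωT=0.827726, cosh=1.362575, sinh=0.925533; start (x,ẋ)=(-0.218611, -0.337916) → end (x,ẋ)=(-0.459619, -1.448851)
phase 3: p=0.2166, T=0.429, ωT=1.245945, cosh=1.881943, sinh=1.594274; start (x,ẋ)=(-0.459619, -1.448851) → end (x,ẋ)=(-1.851332, -5.857720)

1 0.6250 -0.2186 -0.3379
2 0.9100 -0.4596 -1.4489
3 1.3390 -1.8513 -5.8577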